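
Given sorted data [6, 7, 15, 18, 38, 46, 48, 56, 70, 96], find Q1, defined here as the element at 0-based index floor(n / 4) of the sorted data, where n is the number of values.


The list has n = 10 elements.
Q1 index = floor(10 / 4) = floor(2.5) = 2
Counting from index 0 in the sorted data, the element at index 2 is 15.
Final answer: 15


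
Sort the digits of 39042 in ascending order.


The number 39042 has digits: 3, 9, 0, 4, 2
Sorted: 0, 2, 3, 4, 9
Joining the sorted digits gives the result.
Final answer: 02349


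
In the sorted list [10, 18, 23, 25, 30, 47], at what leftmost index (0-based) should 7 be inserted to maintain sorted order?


List is sorted: [10, 18, 23, 25, 30, 47]
We need the leftmost position where 7 can be inserted, i.e. the first index whose element is >= 7 (or the end of the list if none is).
Binary search with low=0, high=6 (0-based indices):
  low=0, high=6, mid=3: a[3]=25 >= 7, so high = 3
  low=0, high=3, mid=1: a[1]=18 >= 7, so high = 1
  low=0, high=1, mid=0: a[0]=10 >= 7, so high = 0
Now low = high = 0, so the insertion index is 0.
Final answer: 0


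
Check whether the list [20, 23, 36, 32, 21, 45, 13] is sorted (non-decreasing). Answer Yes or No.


Check consecutive pairs:
  20 <= 23? True
  23 <= 36? True
  36 <= 32? False
  32 <= 21? False
  21 <= 45? True
  45 <= 13? False
3 consecutive pair(s) are out of order, so the list is not sorted.
Final answer: No


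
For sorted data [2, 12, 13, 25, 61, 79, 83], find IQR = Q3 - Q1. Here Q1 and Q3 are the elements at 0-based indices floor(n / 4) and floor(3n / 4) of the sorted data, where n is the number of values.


The data has n = 7 elements.
Q1 index = floor(7 / 4) = floor(1.75) = 1; Q3 index = floor(3 * 7 / 4) = floor(5.25) = 5
Q1 = element at index 1 = 12
Q3 = element at index 5 = 79
IQR = 79 - 12 = 67
Final answer: 67


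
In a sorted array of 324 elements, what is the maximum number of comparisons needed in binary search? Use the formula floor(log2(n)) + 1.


Binary search halves the search space each step.
Maximum comparisons = floor(log2(324)) + 1
log2(324) = 8.3399
floor(log2(324)) = 8, so 8 + 1 = 9
Final answer: 9


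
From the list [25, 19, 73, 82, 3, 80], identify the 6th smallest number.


Sort ascending: [3, 19, 25, 73, 80, 82]
The 6th element (1-indexed) is at index 5.
Value = 82
Final answer: 82


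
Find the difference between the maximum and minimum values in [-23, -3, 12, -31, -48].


Maximum value: 12
Minimum value: -48
Range = 12 - (-48) = 60
Final answer: 60


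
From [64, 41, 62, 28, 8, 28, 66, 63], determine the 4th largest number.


Sort descending: [66, 64, 63, 62, 41, 28, 28, 8]
The 4th element (1-indexed) is at index 3.
Value = 62
Final answer: 62


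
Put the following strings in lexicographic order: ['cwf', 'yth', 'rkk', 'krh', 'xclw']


Compare strings character by character (the first differing letter decides):
  'cwf' < 'krh' since 'c' < 'k' at position 1
  'krh' < 'rkk' since 'k' < 'r' at position 1
  'rkk' < 'xclw' since 'r' < 'x' at position 1
  'xclw' < 'yth' since 'x' < 'y' at position 1
Chaining these comparisons gives the alphabetical order.
Final answer: ['cwf', 'krh', 'rkk', 'xclw', 'yth']


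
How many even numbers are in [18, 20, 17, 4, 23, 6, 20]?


Check each element:
  18 is even
  20 is even
  17 is odd
  4 is even
  23 is odd
  6 is even
  20 is even
Evens: [18, 20, 4, 6, 20]
Count of evens = 5
Final answer: 5


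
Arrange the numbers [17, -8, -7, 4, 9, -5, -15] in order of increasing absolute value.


Compute absolute values:
  |17| = 17
  |-8| = 8
  |-7| = 7
  |4| = 4
  |9| = 9
  |-5| = 5
  |-15| = 15
Absolute values in increasing order: 4 < 5 < 7 < 8 < 9 < 15 < 17
Listing the original numbers in that order gives the answer.
Final answer: [4, -5, -7, -8, 9, -15, 17]


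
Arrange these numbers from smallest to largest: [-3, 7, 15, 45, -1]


Original list: [-3, 7, 15, 45, -1]
Repeatedly take the smallest remaining element:
  Remaining [-3, 7, 15, 45, -1] -> smallest is -3
  Remaining [7, 15, 45, -1] -> smallest is -1
  Remaining [7, 15, 45] -> smallest is 7
  Remaining [15, 45] -> smallest is 15
  Remaining [45] -> smallest is 45
Collecting the picks in order gives the sorted list.
Final answer: [-3, -1, 7, 15, 45]


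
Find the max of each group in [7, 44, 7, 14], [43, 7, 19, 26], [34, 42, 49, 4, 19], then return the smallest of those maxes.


Find max of each group:
  Group 1: [7, 44, 7, 14] -> max = 44
  Group 2: [43, 7, 19, 26] -> max = 43
  Group 3: [34, 42, 49, 4, 19] -> max = 49
Maxes: [44, 43, 49]
Minimum of maxes = 43
Final answer: 43


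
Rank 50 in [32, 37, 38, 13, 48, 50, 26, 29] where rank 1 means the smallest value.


Sort ascending: [13, 26, 29, 32, 37, 38, 48, 50]
Find 50 in the sorted list.
50 is at position 8 (1-indexed).
Final answer: 8


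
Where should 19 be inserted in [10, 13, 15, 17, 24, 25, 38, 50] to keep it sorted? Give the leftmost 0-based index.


List is sorted: [10, 13, 15, 17, 24, 25, 38, 50]
We need the leftmost position where 19 can be inserted, i.e. the first index whose element is >= 19 (or the end of the list if none is).
Binary search with low=0, high=8 (0-based indices):
  low=0, high=8, mid=4: a[4]=24 >= 19, so high = 4
  low=0, high=4, mid=2: a[2]=15 < 19, so low = 3
  low=3, high=4, mid=3: a[3]=17 < 19, so low = 4
Now low = high = 4, so the insertion index is 4.
Final answer: 4


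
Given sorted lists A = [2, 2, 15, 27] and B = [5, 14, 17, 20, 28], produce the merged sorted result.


List A: [2, 2, 15, 27]
List B: [5, 14, 17, 20, 28]
Repeatedly compare the front elements and take the smaller:
  2 vs 5 -> take 2
  2 vs 5 -> take 2
  15 vs 5 -> take 5
  15 vs 14 -> take 14
  15 vs 17 -> take 15
  27 vs 17 -> take 17
  27 vs 20 -> take 20
  27 vs 28 -> take 27
  A is exhausted; append the rest of B: [28]
Final answer: [2, 2, 5, 14, 15, 17, 20, 27, 28]


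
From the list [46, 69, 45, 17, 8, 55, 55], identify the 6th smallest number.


Sort ascending: [8, 17, 45, 46, 55, 55, 69]
The 6th element (1-indexed) is at index 5.
Value = 55
Final answer: 55


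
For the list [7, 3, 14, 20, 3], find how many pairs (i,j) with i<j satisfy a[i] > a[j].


For each element, count the later elements that are smaller than it:
  7 (index 0): smaller elements after it = [3, 3] -> 2
  3 (index 1): smaller elements after it = [] -> 0
  14 (index 2): smaller elements after it = [3] -> 1
  20 (index 3): smaller elements after it = [3] -> 1
Total inversions = 2 + 0 + 1 + 1 = 4
Final answer: 4


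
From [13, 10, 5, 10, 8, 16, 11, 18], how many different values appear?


List all unique values:
Distinct values: [5, 8, 10, 11, 13, 16, 18]
Count = 7
Final answer: 7


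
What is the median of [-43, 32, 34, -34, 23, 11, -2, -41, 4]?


First, sort the list: [-43, -41, -34, -2, 4, 11, 23, 32, 34]
The list has 9 elements (odd count).
The middle index is 4 (0-based), and the element there is 4.
Final answer: 4


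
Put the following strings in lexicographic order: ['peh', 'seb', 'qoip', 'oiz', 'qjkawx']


Compare strings character by character (the first differing letter decides):
  'oiz' < 'peh' since 'o' < 'p' at position 1
  'peh' < 'qjkawx' since 'p' < 'q' at position 1
  'qjkawx' < 'qoip' since 'j' < 'o' at position 2
  'qoip' < 'seb' since 'q' < 's' at position 1
Chaining these comparisons gives the alphabetical order.
Final answer: ['oiz', 'peh', 'qjkawx', 'qoip', 'seb']


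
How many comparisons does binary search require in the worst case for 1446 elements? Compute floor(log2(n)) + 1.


Binary search halves the search space each step.
Maximum comparisons = floor(log2(1446)) + 1
log2(1446) = 10.4979
floor(log2(1446)) = 10, so 10 + 1 = 11
Final answer: 11


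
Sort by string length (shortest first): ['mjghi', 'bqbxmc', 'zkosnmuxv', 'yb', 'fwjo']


Compute lengths:
  'mjghi' has length 5
  'bqbxmc' has length 6
  'zkosnmuxv' has length 9
  'yb' has length 2
  'fwjo' has length 4
Lengths in increasing order: 2 < 4 < 5 < 6 < 9
Listing the words in that order gives the answer.
Final answer: ['yb', 'fwjo', 'mjghi', 'bqbxmc', 'zkosnmuxv']


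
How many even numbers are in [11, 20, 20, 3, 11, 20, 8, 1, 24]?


Check each element:
  11 is odd
  20 is even
  20 is even
  3 is odd
  11 is odd
  20 is even
  8 is even
  1 is odd
  24 is even
Evens: [20, 20, 20, 8, 24]
Count of evens = 5
Final answer: 5


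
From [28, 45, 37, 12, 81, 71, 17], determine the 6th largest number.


Sort descending: [81, 71, 45, 37, 28, 17, 12]
The 6th element (1-indexed) is at index 5.
Value = 17
Final answer: 17


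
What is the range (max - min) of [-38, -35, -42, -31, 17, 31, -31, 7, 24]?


Maximum value: 31
Minimum value: -42
Range = 31 - (-42) = 73
Final answer: 73


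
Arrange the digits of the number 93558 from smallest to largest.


The number 93558 has digits: 9, 3, 5, 5, 8
Sorted: 3, 5, 5, 8, 9
Joining the sorted digits gives the result.
Final answer: 35589


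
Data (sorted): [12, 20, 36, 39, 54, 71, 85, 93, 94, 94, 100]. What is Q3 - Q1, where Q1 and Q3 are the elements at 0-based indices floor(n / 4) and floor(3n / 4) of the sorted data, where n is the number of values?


The data has n = 11 elements.
Q1 index = floor(11 / 4) = floor(2.75) = 2; Q3 index = floor(3 * 11 / 4) = floor(8.25) = 8
Q1 = element at index 2 = 36
Q3 = element at index 8 = 94
IQR = 94 - 36 = 58
Final answer: 58


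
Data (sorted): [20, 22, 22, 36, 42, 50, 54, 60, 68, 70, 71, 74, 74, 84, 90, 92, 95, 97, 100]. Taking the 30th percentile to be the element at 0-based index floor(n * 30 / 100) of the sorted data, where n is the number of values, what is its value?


The dataset has n = 19 elements.
Index = floor(19 * 30 / 100) = floor(570 / 100) = floor(5.7) = 5
Counting from index 0 in the sorted data, the element at index 5 is 50.
Final answer: 50


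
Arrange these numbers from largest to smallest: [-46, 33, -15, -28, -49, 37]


Original list: [-46, 33, -15, -28, -49, 37]
Repeatedly take the largest remaining element:
  Remaining [-46, 33, -15, -28, -49, 37] -> largest is 37
  Remaining [-46, 33, -15, -28, -49] -> largest is 33
  Remaining [-46, -15, -28, -49] -> largest is -15
  Remaining [-46, -28, -49] -> largest is -28
  Remaining [-46, -49] -> largest is -46
  Remaining [-49] -> largest is -49
Collecting the picks in order gives the descending list.
Final answer: [37, 33, -15, -28, -46, -49]


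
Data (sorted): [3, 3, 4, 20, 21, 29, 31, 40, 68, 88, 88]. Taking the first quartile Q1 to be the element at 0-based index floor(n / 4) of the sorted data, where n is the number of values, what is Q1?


The list has n = 11 elements.
Q1 index = floor(11 / 4) = floor(2.75) = 2
Counting from index 0 in the sorted data, the element at index 2 is 4.
Final answer: 4


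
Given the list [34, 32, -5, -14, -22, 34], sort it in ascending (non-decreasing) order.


Original list: [34, 32, -5, -14, -22, 34]
Repeatedly take the smallest remaining element:
  Remaining [34, 32, -5, -14, -22, 34] -> smallest is -22
  Remaining [34, 32, -5, -14, 34] -> smallest is -14
  Remaining [34, 32, -5, 34] -> smallest is -5
  Remaining [34, 32, 34] -> smallest is 32
  Remaining [34, 34] -> smallest is 34
  Remaining [34] -> smallest is 34
Collecting the picks in order gives the sorted list.
Final answer: [-22, -14, -5, 32, 34, 34]


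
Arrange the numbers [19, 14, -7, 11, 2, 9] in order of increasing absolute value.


Compute absolute values:
  |19| = 19
  |14| = 14
  |-7| = 7
  |11| = 11
  |2| = 2
  |9| = 9
Absolute values in increasing order: 2 < 7 < 9 < 11 < 14 < 19
Listing the original numbers in that order gives the answer.
Final answer: [2, -7, 9, 11, 14, 19]


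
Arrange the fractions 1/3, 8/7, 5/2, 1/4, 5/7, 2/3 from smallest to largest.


Convert to decimal for comparison:
  1/3 = 0.3333
  8/7 = 1.1429
  5/2 = 2.5
  1/4 = 0.25
  5/7 = 0.7143
  2/3 = 0.6667
Decimals in increasing order: 0.25 < 0.3333 < 0.6667 < 0.7143 < 1.1429 < 2.5
Writing each back as its fraction gives the sorted order.
Final answer: 1/4, 1/3, 2/3, 5/7, 8/7, 5/2


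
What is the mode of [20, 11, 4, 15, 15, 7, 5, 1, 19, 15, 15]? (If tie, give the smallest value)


Count the frequency of each value:
  1 appears 1 time(s)
  4 appears 1 time(s)
  5 appears 1 time(s)
  7 appears 1 time(s)
  11 appears 1 time(s)
  15 appears 4 time(s)
  19 appears 1 time(s)
  20 appears 1 time(s)
Maximum frequency is 4.
Only 15 reaches that frequency, so it is the mode.
Final answer: 15


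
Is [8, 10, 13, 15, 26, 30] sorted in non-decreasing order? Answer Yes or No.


Check consecutive pairs:
  8 <= 10? True
  10 <= 13? True
  13 <= 15? True
  15 <= 26? True
  26 <= 30? True
Every consecutive pair is in order, so the list is non-decreasing.
Final answer: Yes


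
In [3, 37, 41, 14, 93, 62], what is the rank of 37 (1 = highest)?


Sort descending: [93, 62, 41, 37, 14, 3]
Find 37 in the sorted list.
37 is at position 4.
Final answer: 4


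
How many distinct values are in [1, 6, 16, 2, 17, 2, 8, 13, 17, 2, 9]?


List all unique values:
Distinct values: [1, 2, 6, 8, 9, 13, 16, 17]
Count = 8
Final answer: 8


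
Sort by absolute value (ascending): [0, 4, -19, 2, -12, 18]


Compute absolute values:
  |0| = 0
  |4| = 4
  |-19| = 19
  |2| = 2
  |-12| = 12
  |18| = 18
Absolute values in increasing order: 0 < 2 < 4 < 12 < 18 < 19
Listing the original numbers in that order gives the answer.
Final answer: [0, 2, 4, -12, 18, -19]


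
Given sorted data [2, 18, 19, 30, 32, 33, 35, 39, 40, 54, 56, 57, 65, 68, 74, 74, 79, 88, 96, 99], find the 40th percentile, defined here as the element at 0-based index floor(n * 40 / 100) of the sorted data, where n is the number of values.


The dataset has n = 20 elements.
Index = floor(20 * 40 / 100) = floor(800 / 100) = floor(8) = 8
Counting from index 0 in the sorted data, the element at index 8 is 40.
Final answer: 40


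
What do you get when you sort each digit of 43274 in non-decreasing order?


The number 43274 has digits: 4, 3, 2, 7, 4
Sorted: 2, 3, 4, 4, 7
Joining the sorted digits gives the result.
Final answer: 23447


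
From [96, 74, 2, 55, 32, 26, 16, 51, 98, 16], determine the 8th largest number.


Sort descending: [98, 96, 74, 55, 51, 32, 26, 16, 16, 2]
The 8th element (1-indexed) is at index 7.
Value = 16
Final answer: 16


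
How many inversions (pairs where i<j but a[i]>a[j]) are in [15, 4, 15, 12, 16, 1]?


For each element, count the later elements that are smaller than it:
  15 (index 0): smaller elements after it = [4, 12, 1] -> 3
  4 (index 1): smaller elements after it = [1] -> 1
  15 (index 2): smaller elements after it = [12, 1] -> 2
  12 (index 3): smaller elements after it = [1] -> 1
  16 (index 4): smaller elements after it = [1] -> 1
Total inversions = 3 + 1 + 2 + 1 + 1 = 8
Final answer: 8


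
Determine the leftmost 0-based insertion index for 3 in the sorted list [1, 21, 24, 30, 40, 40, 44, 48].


List is sorted: [1, 21, 24, 30, 40, 40, 44, 48]
We need the leftmost position where 3 can be inserted, i.e. the first index whose element is >= 3 (or the end of the list if none is).
Binary search with low=0, high=8 (0-based indices):
  low=0, high=8, mid=4: a[4]=40 >= 3, so high = 4
  low=0, high=4, mid=2: a[2]=24 >= 3, so high = 2
  low=0, high=2, mid=1: a[1]=21 >= 3, so high = 1
  low=0, high=1, mid=0: a[0]=1 < 3, so low = 1
Now low = high = 1, so the insertion index is 1.
Final answer: 1


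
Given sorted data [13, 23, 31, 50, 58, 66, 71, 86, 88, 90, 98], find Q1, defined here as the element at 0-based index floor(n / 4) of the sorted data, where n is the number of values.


The list has n = 11 elements.
Q1 index = floor(11 / 4) = floor(2.75) = 2
Counting from index 0 in the sorted data, the element at index 2 is 31.
Final answer: 31


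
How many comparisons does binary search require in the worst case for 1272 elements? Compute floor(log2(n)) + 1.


Binary search halves the search space each step.
Maximum comparisons = floor(log2(1272)) + 1
log2(1272) = 10.3129
floor(log2(1272)) = 10, so 10 + 1 = 11
Final answer: 11


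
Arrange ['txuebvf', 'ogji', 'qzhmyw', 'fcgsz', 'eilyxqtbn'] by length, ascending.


Compute lengths:
  'txuebvf' has length 7
  'ogji' has length 4
  'qzhmyw' has length 6
  'fcgsz' has length 5
  'eilyxqtbn' has length 9
Lengths in increasing order: 4 < 5 < 6 < 7 < 9
Listing the words in that order gives the answer.
Final answer: ['ogji', 'fcgsz', 'qzhmyw', 'txuebvf', 'eilyxqtbn']


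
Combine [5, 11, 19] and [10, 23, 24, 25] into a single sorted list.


List A: [5, 11, 19]
List B: [10, 23, 24, 25]
Repeatedly compare the front elements and take the smaller:
  5 vs 10 -> take 5
  11 vs 10 -> take 10
  11 vs 23 -> take 11
  19 vs 23 -> take 19
  A is exhausted; append the rest of B: [23, 24, 25]
Final answer: [5, 10, 11, 19, 23, 24, 25]


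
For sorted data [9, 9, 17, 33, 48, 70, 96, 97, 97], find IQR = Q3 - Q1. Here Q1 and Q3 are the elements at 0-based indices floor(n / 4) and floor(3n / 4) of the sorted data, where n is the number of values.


The data has n = 9 elements.
Q1 index = floor(9 / 4) = floor(2.25) = 2; Q3 index = floor(3 * 9 / 4) = floor(6.75) = 6
Q1 = element at index 2 = 17
Q3 = element at index 6 = 96
IQR = 96 - 17 = 79
Final answer: 79


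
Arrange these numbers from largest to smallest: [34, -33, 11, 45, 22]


Original list: [34, -33, 11, 45, 22]
Repeatedly take the largest remaining element:
  Remaining [34, -33, 11, 45, 22] -> largest is 45
  Remaining [34, -33, 11, 22] -> largest is 34
  Remaining [-33, 11, 22] -> largest is 22
  Remaining [-33, 11] -> largest is 11
  Remaining [-33] -> largest is -33
Collecting the picks in order gives the descending list.
Final answer: [45, 34, 22, 11, -33]


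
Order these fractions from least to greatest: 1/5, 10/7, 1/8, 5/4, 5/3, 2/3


Convert to decimal for comparison:
  1/5 = 0.2
  10/7 = 1.4286
  1/8 = 0.125
  5/4 = 1.25
  5/3 = 1.6667
  2/3 = 0.6667
Decimals in increasing order: 0.125 < 0.2 < 0.6667 < 1.25 < 1.4286 < 1.6667
Writing each back as its fraction gives the sorted order.
Final answer: 1/8, 1/5, 2/3, 5/4, 10/7, 5/3


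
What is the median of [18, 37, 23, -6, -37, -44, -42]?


First, sort the list: [-44, -42, -37, -6, 18, 23, 37]
The list has 7 elements (odd count).
The middle index is 3 (0-based), and the element there is -6.
Final answer: -6


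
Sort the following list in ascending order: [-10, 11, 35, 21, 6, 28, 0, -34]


Original list: [-10, 11, 35, 21, 6, 28, 0, -34]
Repeatedly take the smallest remaining element:
  Remaining [-10, 11, 35, 21, 6, 28, 0, -34] -> smallest is -34
  Remaining [-10, 11, 35, 21, 6, 28, 0] -> smallest is -10
  Remaining [11, 35, 21, 6, 28, 0] -> smallest is 0
  Remaining [11, 35, 21, 6, 28] -> smallest is 6
  Remaining [11, 35, 21, 28] -> smallest is 11
  Remaining [35, 21, 28] -> smallest is 21
  Remaining [35, 28] -> smallest is 28
  Remaining [35] -> smallest is 35
Collecting the picks in order gives the sorted list.
Final answer: [-34, -10, 0, 6, 11, 21, 28, 35]


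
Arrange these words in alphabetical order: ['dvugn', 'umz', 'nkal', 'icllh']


Compare strings character by character (the first differing letter decides):
  'dvugn' < 'icllh' since 'd' < 'i' at position 1
  'icllh' < 'nkal' since 'i' < 'n' at position 1
  'nkal' < 'umz' since 'n' < 'u' at position 1
Chaining these comparisons gives the alphabetical order.
Final answer: ['dvugn', 'icllh', 'nkal', 'umz']


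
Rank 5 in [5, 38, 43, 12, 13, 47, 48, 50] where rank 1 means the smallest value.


Sort ascending: [5, 12, 13, 38, 43, 47, 48, 50]
Find 5 in the sorted list.
5 is at position 1 (1-indexed).
Final answer: 1


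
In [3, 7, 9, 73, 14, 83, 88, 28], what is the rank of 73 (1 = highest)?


Sort descending: [88, 83, 73, 28, 14, 9, 7, 3]
Find 73 in the sorted list.
73 is at position 3.
Final answer: 3


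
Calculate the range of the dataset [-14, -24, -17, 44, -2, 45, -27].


Maximum value: 45
Minimum value: -27
Range = 45 - (-27) = 72
Final answer: 72


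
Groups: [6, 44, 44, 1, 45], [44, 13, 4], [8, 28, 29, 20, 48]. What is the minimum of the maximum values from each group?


Find max of each group:
  Group 1: [6, 44, 44, 1, 45] -> max = 45
  Group 2: [44, 13, 4] -> max = 44
  Group 3: [8, 28, 29, 20, 48] -> max = 48
Maxes: [45, 44, 48]
Minimum of maxes = 44
Final answer: 44


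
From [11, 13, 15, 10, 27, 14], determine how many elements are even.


Check each element:
  11 is odd
  13 is odd
  15 is odd
  10 is even
  27 is odd
  14 is even
Evens: [10, 14]
Count of evens = 2
Final answer: 2


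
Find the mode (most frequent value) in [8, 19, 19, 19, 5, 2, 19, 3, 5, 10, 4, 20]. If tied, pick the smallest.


Count the frequency of each value:
  2 appears 1 time(s)
  3 appears 1 time(s)
  4 appears 1 time(s)
  5 appears 2 time(s)
  8 appears 1 time(s)
  10 appears 1 time(s)
  19 appears 4 time(s)
  20 appears 1 time(s)
Maximum frequency is 4.
Only 19 reaches that frequency, so it is the mode.
Final answer: 19


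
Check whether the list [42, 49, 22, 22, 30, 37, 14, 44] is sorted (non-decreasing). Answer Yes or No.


Check consecutive pairs:
  42 <= 49? True
  49 <= 22? False
  22 <= 22? True
  22 <= 30? True
  30 <= 37? True
  37 <= 14? False
  14 <= 44? True
2 consecutive pair(s) are out of order, so the list is not sorted.
Final answer: No


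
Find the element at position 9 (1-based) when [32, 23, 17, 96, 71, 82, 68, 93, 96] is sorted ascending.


Sort ascending: [17, 23, 32, 68, 71, 82, 93, 96, 96]
The 9th element (1-indexed) is at index 8.
Value = 96
Final answer: 96


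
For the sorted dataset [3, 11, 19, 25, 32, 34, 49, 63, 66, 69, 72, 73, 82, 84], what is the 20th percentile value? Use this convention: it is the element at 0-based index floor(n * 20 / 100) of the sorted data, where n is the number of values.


The dataset has n = 14 elements.
Index = floor(14 * 20 / 100) = floor(280 / 100) = floor(2.8) = 2
Counting from index 0 in the sorted data, the element at index 2 is 19.
Final answer: 19


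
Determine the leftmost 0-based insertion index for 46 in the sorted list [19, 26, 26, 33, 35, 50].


List is sorted: [19, 26, 26, 33, 35, 50]
We need the leftmost position where 46 can be inserted, i.e. the first index whose element is >= 46 (or the end of the list if none is).
Binary search with low=0, high=6 (0-based indices):
  low=0, high=6, mid=3: a[3]=33 < 46, so low = 4
  low=4, high=6, mid=5: a[5]=50 >= 46, so high = 5
  low=4, high=5, mid=4: a[4]=35 < 46, so low = 5
Now low = high = 5, so the insertion index is 5.
Final answer: 5


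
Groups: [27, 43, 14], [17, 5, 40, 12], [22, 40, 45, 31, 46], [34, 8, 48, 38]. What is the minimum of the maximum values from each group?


Find max of each group:
  Group 1: [27, 43, 14] -> max = 43
  Group 2: [17, 5, 40, 12] -> max = 40
  Group 3: [22, 40, 45, 31, 46] -> max = 46
  Group 4: [34, 8, 48, 38] -> max = 48
Maxes: [43, 40, 46, 48]
Minimum of maxes = 40
Final answer: 40


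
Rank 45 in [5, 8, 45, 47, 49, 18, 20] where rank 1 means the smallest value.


Sort ascending: [5, 8, 18, 20, 45, 47, 49]
Find 45 in the sorted list.
45 is at position 5 (1-indexed).
Final answer: 5


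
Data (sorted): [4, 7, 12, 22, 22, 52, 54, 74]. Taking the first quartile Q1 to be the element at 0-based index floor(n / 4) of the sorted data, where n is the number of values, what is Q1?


The list has n = 8 elements.
Q1 index = floor(8 / 4) = floor(2) = 2
Counting from index 0 in the sorted data, the element at index 2 is 12.
Final answer: 12


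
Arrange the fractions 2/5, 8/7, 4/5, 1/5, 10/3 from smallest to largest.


Convert to decimal for comparison:
  2/5 = 0.4
  8/7 = 1.1429
  4/5 = 0.8
  1/5 = 0.2
  10/3 = 3.3333
Decimals in increasing order: 0.2 < 0.4 < 0.8 < 1.1429 < 3.3333
Writing each back as its fraction gives the sorted order.
Final answer: 1/5, 2/5, 4/5, 8/7, 10/3


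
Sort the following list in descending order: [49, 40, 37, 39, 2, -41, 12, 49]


Original list: [49, 40, 37, 39, 2, -41, 12, 49]
Repeatedly take the largest remaining element:
  Remaining [49, 40, 37, 39, 2, -41, 12, 49] -> largest is 49
  Remaining [40, 37, 39, 2, -41, 12, 49] -> largest is 49
  Remaining [40, 37, 39, 2, -41, 12] -> largest is 40
  Remaining [37, 39, 2, -41, 12] -> largest is 39
  Remaining [37, 2, -41, 12] -> largest is 37
  Remaining [2, -41, 12] -> largest is 12
  Remaining [2, -41] -> largest is 2
  Remaining [-41] -> largest is -41
Collecting the picks in order gives the descending list.
Final answer: [49, 49, 40, 39, 37, 12, 2, -41]


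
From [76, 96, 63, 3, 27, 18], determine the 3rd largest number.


Sort descending: [96, 76, 63, 27, 18, 3]
The 3rd element (1-indexed) is at index 2.
Value = 63
Final answer: 63


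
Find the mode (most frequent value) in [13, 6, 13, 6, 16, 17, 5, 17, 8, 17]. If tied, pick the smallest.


Count the frequency of each value:
  5 appears 1 time(s)
  6 appears 2 time(s)
  8 appears 1 time(s)
  13 appears 2 time(s)
  16 appears 1 time(s)
  17 appears 3 time(s)
Maximum frequency is 3.
Only 17 reaches that frequency, so it is the mode.
Final answer: 17


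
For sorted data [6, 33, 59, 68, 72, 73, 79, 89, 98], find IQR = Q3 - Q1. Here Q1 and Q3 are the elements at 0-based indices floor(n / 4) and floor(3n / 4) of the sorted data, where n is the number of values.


The data has n = 9 elements.
Q1 index = floor(9 / 4) = floor(2.25) = 2; Q3 index = floor(3 * 9 / 4) = floor(6.75) = 6
Q1 = element at index 2 = 59
Q3 = element at index 6 = 79
IQR = 79 - 59 = 20
Final answer: 20


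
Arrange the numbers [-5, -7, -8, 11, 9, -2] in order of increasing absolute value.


Compute absolute values:
  |-5| = 5
  |-7| = 7
  |-8| = 8
  |11| = 11
  |9| = 9
  |-2| = 2
Absolute values in increasing order: 2 < 5 < 7 < 8 < 9 < 11
Listing the original numbers in that order gives the answer.
Final answer: [-2, -5, -7, -8, 9, 11]


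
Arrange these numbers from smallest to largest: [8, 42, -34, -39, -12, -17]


Original list: [8, 42, -34, -39, -12, -17]
Repeatedly take the smallest remaining element:
  Remaining [8, 42, -34, -39, -12, -17] -> smallest is -39
  Remaining [8, 42, -34, -12, -17] -> smallest is -34
  Remaining [8, 42, -12, -17] -> smallest is -17
  Remaining [8, 42, -12] -> smallest is -12
  Remaining [8, 42] -> smallest is 8
  Remaining [42] -> smallest is 42
Collecting the picks in order gives the sorted list.
Final answer: [-39, -34, -17, -12, 8, 42]


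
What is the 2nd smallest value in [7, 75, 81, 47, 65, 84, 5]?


Sort ascending: [5, 7, 47, 65, 75, 81, 84]
The 2nd element (1-indexed) is at index 1.
Value = 7
Final answer: 7


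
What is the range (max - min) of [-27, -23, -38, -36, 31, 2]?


Maximum value: 31
Minimum value: -38
Range = 31 - (-38) = 69
Final answer: 69


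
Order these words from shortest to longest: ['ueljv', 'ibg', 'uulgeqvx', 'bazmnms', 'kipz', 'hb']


Compute lengths:
  'ueljv' has length 5
  'ibg' has length 3
  'uulgeqvx' has length 8
  'bazmnms' has length 7
  'kipz' has length 4
  'hb' has length 2
Lengths in increasing order: 2 < 3 < 4 < 5 < 7 < 8
Listing the words in that order gives the answer.
Final answer: ['hb', 'ibg', 'kipz', 'ueljv', 'bazmnms', 'uulgeqvx']


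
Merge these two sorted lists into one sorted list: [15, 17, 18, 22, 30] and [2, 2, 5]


List A: [15, 17, 18, 22, 30]
List B: [2, 2, 5]
Repeatedly compare the front elements and take the smaller:
  15 vs 2 -> take 2
  15 vs 2 -> take 2
  15 vs 5 -> take 5
  B is exhausted; append the rest of A: [15, 17, 18, 22, 30]
Final answer: [2, 2, 5, 15, 17, 18, 22, 30]


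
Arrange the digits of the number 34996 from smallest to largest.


The number 34996 has digits: 3, 4, 9, 9, 6
Sorted: 3, 4, 6, 9, 9
Joining the sorted digits gives the result.
Final answer: 34699


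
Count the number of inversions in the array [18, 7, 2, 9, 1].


For each element, count the later elements that are smaller than it:
  18 (index 0): smaller elements after it = [7, 2, 9, 1] -> 4
  7 (index 1): smaller elements after it = [2, 1] -> 2
  2 (index 2): smaller elements after it = [1] -> 1
  9 (index 3): smaller elements after it = [1] -> 1
Total inversions = 4 + 2 + 1 + 1 = 8
Final answer: 8


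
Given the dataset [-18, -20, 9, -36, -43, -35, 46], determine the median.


First, sort the list: [-43, -36, -35, -20, -18, 9, 46]
The list has 7 elements (odd count).
The middle index is 3 (0-based), and the element there is -20.
Final answer: -20


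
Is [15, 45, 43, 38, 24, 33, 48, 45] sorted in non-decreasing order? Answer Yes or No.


Check consecutive pairs:
  15 <= 45? True
  45 <= 43? False
  43 <= 38? False
  38 <= 24? False
  24 <= 33? True
  33 <= 48? True
  48 <= 45? False
4 consecutive pair(s) are out of order, so the list is not sorted.
Final answer: No


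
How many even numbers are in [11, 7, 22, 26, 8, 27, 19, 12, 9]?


Check each element:
  11 is odd
  7 is odd
  22 is even
  26 is even
  8 is even
  27 is odd
  19 is odd
  12 is even
  9 is odd
Evens: [22, 26, 8, 12]
Count of evens = 4
Final answer: 4


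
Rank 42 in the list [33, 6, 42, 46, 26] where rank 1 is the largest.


Sort descending: [46, 42, 33, 26, 6]
Find 42 in the sorted list.
42 is at position 2.
Final answer: 2


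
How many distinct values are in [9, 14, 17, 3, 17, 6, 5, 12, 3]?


List all unique values:
Distinct values: [3, 5, 6, 9, 12, 14, 17]
Count = 7
Final answer: 7


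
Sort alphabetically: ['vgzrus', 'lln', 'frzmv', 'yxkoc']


Compare strings character by character (the first differing letter decides):
  'frzmv' < 'lln' since 'f' < 'l' at position 1
  'lln' < 'vgzrus' since 'l' < 'v' at position 1
  'vgzrus' < 'yxkoc' since 'v' < 'y' at position 1
Chaining these comparisons gives the alphabetical order.
Final answer: ['frzmv', 'lln', 'vgzrus', 'yxkoc']


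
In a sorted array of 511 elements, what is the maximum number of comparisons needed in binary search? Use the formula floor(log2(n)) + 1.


Binary search halves the search space each step.
Maximum comparisons = floor(log2(511)) + 1
log2(511) = 8.9972
floor(log2(511)) = 8, so 8 + 1 = 9
Final answer: 9


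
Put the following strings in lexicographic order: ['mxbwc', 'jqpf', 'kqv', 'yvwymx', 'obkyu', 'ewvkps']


Compare strings character by character (the first differing letter decides):
  'ewvkps' < 'jqpf' since 'e' < 'j' at position 1
  'jqpf' < 'kqv' since 'j' < 'k' at position 1
  'kqv' < 'mxbwc' since 'k' < 'm' at position 1
  'mxbwc' < 'obkyu' since 'm' < 'o' at position 1
  'obkyu' < 'yvwymx' since 'o' < 'y' at position 1
Chaining these comparisons gives the alphabetical order.
Final answer: ['ewvkps', 'jqpf', 'kqv', 'mxbwc', 'obkyu', 'yvwymx']


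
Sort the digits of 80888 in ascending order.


The number 80888 has digits: 8, 0, 8, 8, 8
Sorted: 0, 8, 8, 8, 8
Joining the sorted digits gives the result.
Final answer: 08888


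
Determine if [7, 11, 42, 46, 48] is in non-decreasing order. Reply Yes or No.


Check consecutive pairs:
  7 <= 11? True
  11 <= 42? True
  42 <= 46? True
  46 <= 48? True
Every consecutive pair is in order, so the list is non-decreasing.
Final answer: Yes


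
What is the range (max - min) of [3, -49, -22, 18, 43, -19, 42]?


Maximum value: 43
Minimum value: -49
Range = 43 - (-49) = 92
Final answer: 92


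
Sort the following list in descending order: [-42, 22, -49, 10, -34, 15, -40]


Original list: [-42, 22, -49, 10, -34, 15, -40]
Repeatedly take the largest remaining element:
  Remaining [-42, 22, -49, 10, -34, 15, -40] -> largest is 22
  Remaining [-42, -49, 10, -34, 15, -40] -> largest is 15
  Remaining [-42, -49, 10, -34, -40] -> largest is 10
  Remaining [-42, -49, -34, -40] -> largest is -34
  Remaining [-42, -49, -40] -> largest is -40
  Remaining [-42, -49] -> largest is -42
  Remaining [-49] -> largest is -49
Collecting the picks in order gives the descending list.
Final answer: [22, 15, 10, -34, -40, -42, -49]


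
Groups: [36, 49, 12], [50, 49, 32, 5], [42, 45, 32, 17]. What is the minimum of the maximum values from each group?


Find max of each group:
  Group 1: [36, 49, 12] -> max = 49
  Group 2: [50, 49, 32, 5] -> max = 50
  Group 3: [42, 45, 32, 17] -> max = 45
Maxes: [49, 50, 45]
Minimum of maxes = 45
Final answer: 45


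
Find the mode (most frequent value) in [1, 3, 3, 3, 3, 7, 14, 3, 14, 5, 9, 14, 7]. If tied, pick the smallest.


Count the frequency of each value:
  1 appears 1 time(s)
  3 appears 5 time(s)
  5 appears 1 time(s)
  7 appears 2 time(s)
  9 appears 1 time(s)
  14 appears 3 time(s)
Maximum frequency is 5.
Only 3 reaches that frequency, so it is the mode.
Final answer: 3


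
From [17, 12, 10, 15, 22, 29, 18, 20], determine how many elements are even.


Check each element:
  17 is odd
  12 is even
  10 is even
  15 is odd
  22 is even
  29 is odd
  18 is even
  20 is even
Evens: [12, 10, 22, 18, 20]
Count of evens = 5
Final answer: 5


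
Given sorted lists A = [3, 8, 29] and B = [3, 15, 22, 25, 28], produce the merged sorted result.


List A: [3, 8, 29]
List B: [3, 15, 22, 25, 28]
Repeatedly compare the front elements and take the smaller:
  3 vs 3 -> take 3
  8 vs 3 -> take 3
  8 vs 15 -> take 8
  29 vs 15 -> take 15
  29 vs 22 -> take 22
  29 vs 25 -> take 25
  29 vs 28 -> take 28
  B is exhausted; append the rest of A: [29]
Final answer: [3, 3, 8, 15, 22, 25, 28, 29]


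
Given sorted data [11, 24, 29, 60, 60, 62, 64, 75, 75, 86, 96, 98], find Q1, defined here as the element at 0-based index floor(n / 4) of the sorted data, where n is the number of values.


The list has n = 12 elements.
Q1 index = floor(12 / 4) = floor(3) = 3
Counting from index 0 in the sorted data, the element at index 3 is 60.
Final answer: 60


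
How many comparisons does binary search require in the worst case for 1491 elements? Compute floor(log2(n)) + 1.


Binary search halves the search space each step.
Maximum comparisons = floor(log2(1491)) + 1
log2(1491) = 10.5421
floor(log2(1491)) = 10, so 10 + 1 = 11
Final answer: 11


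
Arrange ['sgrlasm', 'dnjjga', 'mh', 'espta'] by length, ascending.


Compute lengths:
  'sgrlasm' has length 7
  'dnjjga' has length 6
  'mh' has length 2
  'espta' has length 5
Lengths in increasing order: 2 < 5 < 6 < 7
Listing the words in that order gives the answer.
Final answer: ['mh', 'espta', 'dnjjga', 'sgrlasm']


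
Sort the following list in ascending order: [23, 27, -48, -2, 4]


Original list: [23, 27, -48, -2, 4]
Repeatedly take the smallest remaining element:
  Remaining [23, 27, -48, -2, 4] -> smallest is -48
  Remaining [23, 27, -2, 4] -> smallest is -2
  Remaining [23, 27, 4] -> smallest is 4
  Remaining [23, 27] -> smallest is 23
  Remaining [27] -> smallest is 27
Collecting the picks in order gives the sorted list.
Final answer: [-48, -2, 4, 23, 27]


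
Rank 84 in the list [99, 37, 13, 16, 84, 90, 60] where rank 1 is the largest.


Sort descending: [99, 90, 84, 60, 37, 16, 13]
Find 84 in the sorted list.
84 is at position 3.
Final answer: 3


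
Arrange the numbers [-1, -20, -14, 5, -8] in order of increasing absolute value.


Compute absolute values:
  |-1| = 1
  |-20| = 20
  |-14| = 14
  |5| = 5
  |-8| = 8
Absolute values in increasing order: 1 < 5 < 8 < 14 < 20
Listing the original numbers in that order gives the answer.
Final answer: [-1, 5, -8, -14, -20]


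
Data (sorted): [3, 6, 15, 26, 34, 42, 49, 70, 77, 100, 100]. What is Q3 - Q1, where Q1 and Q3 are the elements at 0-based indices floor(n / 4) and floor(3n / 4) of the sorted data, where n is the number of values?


The data has n = 11 elements.
Q1 index = floor(11 / 4) = floor(2.75) = 2; Q3 index = floor(3 * 11 / 4) = floor(8.25) = 8
Q1 = element at index 2 = 15
Q3 = element at index 8 = 77
IQR = 77 - 15 = 62
Final answer: 62


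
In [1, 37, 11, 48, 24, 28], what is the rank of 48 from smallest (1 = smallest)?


Sort ascending: [1, 11, 24, 28, 37, 48]
Find 48 in the sorted list.
48 is at position 6 (1-indexed).
Final answer: 6


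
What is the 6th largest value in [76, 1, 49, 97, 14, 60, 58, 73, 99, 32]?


Sort descending: [99, 97, 76, 73, 60, 58, 49, 32, 14, 1]
The 6th element (1-indexed) is at index 5.
Value = 58
Final answer: 58


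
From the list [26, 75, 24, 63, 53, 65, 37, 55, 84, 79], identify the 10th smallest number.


Sort ascending: [24, 26, 37, 53, 55, 63, 65, 75, 79, 84]
The 10th element (1-indexed) is at index 9.
Value = 84
Final answer: 84


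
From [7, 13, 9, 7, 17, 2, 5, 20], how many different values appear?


List all unique values:
Distinct values: [2, 5, 7, 9, 13, 17, 20]
Count = 7
Final answer: 7


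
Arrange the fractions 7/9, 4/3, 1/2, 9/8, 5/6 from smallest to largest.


Convert to decimal for comparison:
  7/9 = 0.7778
  4/3 = 1.3333
  1/2 = 0.5
  9/8 = 1.125
  5/6 = 0.8333
Decimals in increasing order: 0.5 < 0.7778 < 0.8333 < 1.125 < 1.3333
Writing each back as its fraction gives the sorted order.
Final answer: 1/2, 7/9, 5/6, 9/8, 4/3


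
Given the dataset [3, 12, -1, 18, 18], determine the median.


First, sort the list: [-1, 3, 12, 18, 18]
The list has 5 elements (odd count).
The middle index is 2 (0-based), and the element there is 12.
Final answer: 12


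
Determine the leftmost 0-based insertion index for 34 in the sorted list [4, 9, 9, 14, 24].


List is sorted: [4, 9, 9, 14, 24]
We need the leftmost position where 34 can be inserted, i.e. the first index whose element is >= 34 (or the end of the list if none is).
Binary search with low=0, high=5 (0-based indices):
  low=0, high=5, mid=2: a[2]=9 < 34, so low = 3
  low=3, high=5, mid=4: a[4]=24 < 34, so low = 5
Now low = high = 5, so the insertion index is 5.
Final answer: 5


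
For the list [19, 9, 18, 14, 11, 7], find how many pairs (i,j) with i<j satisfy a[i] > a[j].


For each element, count the later elements that are smaller than it:
  19 (index 0): smaller elements after it = [9, 18, 14, 11, 7] -> 5
  9 (index 1): smaller elements after it = [7] -> 1
  18 (index 2): smaller elements after it = [14, 11, 7] -> 3
  14 (index 3): smaller elements after it = [11, 7] -> 2
  11 (index 4): smaller elements after it = [7] -> 1
Total inversions = 5 + 1 + 3 + 2 + 1 = 12
Final answer: 12


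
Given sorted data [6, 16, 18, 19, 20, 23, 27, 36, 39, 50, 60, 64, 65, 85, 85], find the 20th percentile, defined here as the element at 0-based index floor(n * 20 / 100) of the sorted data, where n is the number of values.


The dataset has n = 15 elements.
Index = floor(15 * 20 / 100) = floor(300 / 100) = floor(3) = 3
Counting from index 0 in the sorted data, the element at index 3 is 19.
Final answer: 19


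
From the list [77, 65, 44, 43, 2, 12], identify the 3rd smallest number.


Sort ascending: [2, 12, 43, 44, 65, 77]
The 3rd element (1-indexed) is at index 2.
Value = 43
Final answer: 43


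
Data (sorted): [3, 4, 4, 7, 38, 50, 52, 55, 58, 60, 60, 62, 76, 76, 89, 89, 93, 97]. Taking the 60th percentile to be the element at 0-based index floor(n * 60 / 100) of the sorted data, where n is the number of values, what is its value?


The dataset has n = 18 elements.
Index = floor(18 * 60 / 100) = floor(1080 / 100) = floor(10.8) = 10
Counting from index 0 in the sorted data, the element at index 10 is 60.
Final answer: 60


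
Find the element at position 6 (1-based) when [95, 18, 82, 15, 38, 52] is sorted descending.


Sort descending: [95, 82, 52, 38, 18, 15]
The 6th element (1-indexed) is at index 5.
Value = 15
Final answer: 15


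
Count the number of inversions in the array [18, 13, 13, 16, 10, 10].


For each element, count the later elements that are smaller than it:
  18 (index 0): smaller elements after it = [13, 13, 16, 10, 10] -> 5
  13 (index 1): smaller elements after it = [10, 10] -> 2
  13 (index 2): smaller elements after it = [10, 10] -> 2
  16 (index 3): smaller elements after it = [10, 10] -> 2
  10 (index 4): smaller elements after it = [] -> 0
Total inversions = 5 + 2 + 2 + 2 + 0 = 11
Final answer: 11
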